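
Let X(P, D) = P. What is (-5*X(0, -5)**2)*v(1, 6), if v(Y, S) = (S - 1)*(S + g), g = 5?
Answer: 0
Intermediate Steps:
v(Y, S) = (-1 + S)*(5 + S) (v(Y, S) = (S - 1)*(S + 5) = (-1 + S)*(5 + S))
(-5*X(0, -5)**2)*v(1, 6) = (-5*0**2)*(-5 + 6**2 + 4*6) = (-5*0)*(-5 + 36 + 24) = 0*55 = 0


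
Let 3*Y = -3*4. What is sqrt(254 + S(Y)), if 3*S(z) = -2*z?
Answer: sqrt(2310)/3 ≈ 16.021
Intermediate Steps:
Y = -4 (Y = (-3*4)/3 = (1/3)*(-12) = -4)
S(z) = -2*z/3 (S(z) = (-2*z)/3 = -2*z/3)
sqrt(254 + S(Y)) = sqrt(254 - 2/3*(-4)) = sqrt(254 + 8/3) = sqrt(770/3) = sqrt(2310)/3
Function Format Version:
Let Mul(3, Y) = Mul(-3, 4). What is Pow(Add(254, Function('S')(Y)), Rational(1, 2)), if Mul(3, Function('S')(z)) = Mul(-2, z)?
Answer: Mul(Rational(1, 3), Pow(2310, Rational(1, 2))) ≈ 16.021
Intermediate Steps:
Y = -4 (Y = Mul(Rational(1, 3), Mul(-3, 4)) = Mul(Rational(1, 3), -12) = -4)
Function('S')(z) = Mul(Rational(-2, 3), z) (Function('S')(z) = Mul(Rational(1, 3), Mul(-2, z)) = Mul(Rational(-2, 3), z))
Pow(Add(254, Function('S')(Y)), Rational(1, 2)) = Pow(Add(254, Mul(Rational(-2, 3), -4)), Rational(1, 2)) = Pow(Add(254, Rational(8, 3)), Rational(1, 2)) = Pow(Rational(770, 3), Rational(1, 2)) = Mul(Rational(1, 3), Pow(2310, Rational(1, 2)))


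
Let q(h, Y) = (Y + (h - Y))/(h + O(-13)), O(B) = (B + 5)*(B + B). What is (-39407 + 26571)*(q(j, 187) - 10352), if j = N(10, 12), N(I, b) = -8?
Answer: 3321969636/25 ≈ 1.3288e+8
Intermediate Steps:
O(B) = 2*B*(5 + B) (O(B) = (5 + B)*(2*B) = 2*B*(5 + B))
j = -8
q(h, Y) = h/(208 + h) (q(h, Y) = (Y + (h - Y))/(h + 2*(-13)*(5 - 13)) = h/(h + 2*(-13)*(-8)) = h/(h + 208) = h/(208 + h))
(-39407 + 26571)*(q(j, 187) - 10352) = (-39407 + 26571)*(-8/(208 - 8) - 10352) = -12836*(-8/200 - 10352) = -12836*(-8*1/200 - 10352) = -12836*(-1/25 - 10352) = -12836*(-258801/25) = 3321969636/25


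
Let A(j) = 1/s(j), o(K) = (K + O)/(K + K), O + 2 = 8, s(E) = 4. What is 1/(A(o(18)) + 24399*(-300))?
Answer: -4/29278799 ≈ -1.3662e-7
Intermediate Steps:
O = 6 (O = -2 + 8 = 6)
o(K) = (6 + K)/(2*K) (o(K) = (K + 6)/(K + K) = (6 + K)/((2*K)) = (6 + K)*(1/(2*K)) = (6 + K)/(2*K))
A(j) = 1/4
1/(A(o(18)) + 24399*(-300)) = 1/(1/4 + 24399*(-300)) = 1/(1/4 - 7319700) = 1/(-29278799/4) = -4/29278799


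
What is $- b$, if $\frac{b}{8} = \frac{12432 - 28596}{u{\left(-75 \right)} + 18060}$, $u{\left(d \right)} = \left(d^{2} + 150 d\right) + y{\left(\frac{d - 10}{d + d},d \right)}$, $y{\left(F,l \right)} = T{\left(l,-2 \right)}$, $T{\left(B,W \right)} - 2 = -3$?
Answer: $\frac{64656}{6217} \approx 10.4$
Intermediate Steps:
$T{\left(B,W \right)} = -1$ ($T{\left(B,W \right)} = 2 - 3 = -1$)
$y{\left(F,l \right)} = -1$
$u{\left(d \right)} = -1 + d^{2} + 150 d$ ($u{\left(d \right)} = \left(d^{2} + 150 d\right) - 1 = -1 + d^{2} + 150 d$)
$b = - \frac{64656}{6217}$ ($b = 8 \frac{12432 - 28596}{\left(-1 + \left(-75\right)^{2} + 150 \left(-75\right)\right) + 18060} = 8 \left(- \frac{16164}{\left(-1 + 5625 - 11250\right) + 18060}\right) = 8 \left(- \frac{16164}{-5626 + 18060}\right) = 8 \left(- \frac{16164}{12434}\right) = 8 \left(\left(-16164\right) \frac{1}{12434}\right) = 8 \left(- \frac{8082}{6217}\right) = - \frac{64656}{6217} \approx -10.4$)
$- b = \left(-1\right) \left(- \frac{64656}{6217}\right) = \frac{64656}{6217}$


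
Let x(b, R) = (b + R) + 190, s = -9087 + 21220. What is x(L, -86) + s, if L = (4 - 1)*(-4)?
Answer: 12225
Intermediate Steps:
L = -12 (L = 3*(-4) = -12)
s = 12133
x(b, R) = 190 + R + b (x(b, R) = (R + b) + 190 = 190 + R + b)
x(L, -86) + s = (190 - 86 - 12) + 12133 = 92 + 12133 = 12225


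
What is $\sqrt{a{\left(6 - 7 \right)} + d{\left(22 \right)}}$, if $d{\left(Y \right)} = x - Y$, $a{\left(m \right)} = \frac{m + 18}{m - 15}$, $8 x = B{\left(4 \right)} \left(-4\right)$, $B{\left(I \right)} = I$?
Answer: $\frac{i \sqrt{401}}{4} \approx 5.0062 i$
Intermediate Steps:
$x = -2$ ($x = \frac{4 \left(-4\right)}{8} = \frac{1}{8} \left(-16\right) = -2$)
$a{\left(m \right)} = \frac{18 + m}{-15 + m}$
$d{\left(Y \right)} = -2 - Y$
$\sqrt{a{\left(6 - 7 \right)} + d{\left(22 \right)}} = \sqrt{\frac{18 + \left(6 - 7\right)}{-15 + \left(6 - 7\right)} - 24} = \sqrt{\frac{18 - 1}{-15 - 1} - 24} = \sqrt{\frac{1}{-16} \cdot 17 - 24} = \sqrt{\left(- \frac{1}{16}\right) 17 - 24} = \sqrt{- \frac{17}{16} - 24} = \sqrt{- \frac{401}{16}} = \frac{i \sqrt{401}}{4}$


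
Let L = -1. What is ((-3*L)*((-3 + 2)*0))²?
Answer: 0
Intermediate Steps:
((-3*L)*((-3 + 2)*0))² = ((-3*(-1))*((-3 + 2)*0))² = (3*(-1*0))² = (3*0)² = 0² = 0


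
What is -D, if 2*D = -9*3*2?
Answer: 27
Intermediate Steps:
D = -27 (D = (-9*3*2)/2 = (-27*2)/2 = (½)*(-54) = -27)
-D = -1*(-27) = 27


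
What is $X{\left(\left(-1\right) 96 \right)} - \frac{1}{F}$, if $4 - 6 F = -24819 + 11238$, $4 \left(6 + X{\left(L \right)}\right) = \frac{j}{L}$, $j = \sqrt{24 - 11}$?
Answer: $- \frac{81516}{13585} - \frac{\sqrt{13}}{384} \approx -6.0098$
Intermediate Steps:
$j = \sqrt{13} \approx 3.6056$
$X{\left(L \right)} = -6 + \frac{\sqrt{13}}{4 L}$ ($X{\left(L \right)} = -6 + \frac{\sqrt{13} \frac{1}{L}}{4} = -6 + \frac{\sqrt{13}}{4 L}$)
$F = \frac{13585}{6}$ ($F = \frac{2}{3} - \frac{-24819 + 11238}{6} = \frac{2}{3} - - \frac{4527}{2} = \frac{2}{3} + \frac{4527}{2} = \frac{13585}{6} \approx 2264.2$)
$X{\left(\left(-1\right) 96 \right)} - \frac{1}{F} = \left(-6 + \frac{\sqrt{13}}{4 \left(\left(-1\right) 96\right)}\right) - \frac{1}{\frac{13585}{6}} = \left(-6 + \frac{\sqrt{13}}{4 \left(-96\right)}\right) - \frac{6}{13585} = \left(-6 + \frac{1}{4} \sqrt{13} \left(- \frac{1}{96}\right)\right) - \frac{6}{13585} = \left(-6 - \frac{\sqrt{13}}{384}\right) - \frac{6}{13585} = - \frac{81516}{13585} - \frac{\sqrt{13}}{384}$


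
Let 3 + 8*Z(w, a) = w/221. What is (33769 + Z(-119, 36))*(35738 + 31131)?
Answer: 117419623585/52 ≈ 2.2581e+9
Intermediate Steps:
Z(w, a) = -3/8 + w/1768 (Z(w, a) = -3/8 + (w/221)/8 = -3/8 + w/1768)
(33769 + Z(-119, 36))*(35738 + 31131) = (33769 + (-3/8 + (1/1768)*(-119)))*(35738 + 31131) = (33769 + (-3/8 - 7/104))*66869 = (33769 - 23/52)*66869 = (1755965/52)*66869 = 117419623585/52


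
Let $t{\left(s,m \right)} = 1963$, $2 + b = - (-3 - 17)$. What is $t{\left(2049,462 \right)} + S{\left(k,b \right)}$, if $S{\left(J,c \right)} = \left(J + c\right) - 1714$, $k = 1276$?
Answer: $1543$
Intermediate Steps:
$b = 18$ ($b = -2 - \left(-3 - 17\right) = -2 - -20 = -2 + 20 = 18$)
$S{\left(J,c \right)} = -1714 + J + c$
$t{\left(2049,462 \right)} + S{\left(k,b \right)} = 1963 + \left(-1714 + 1276 + 18\right) = 1963 - 420 = 1543$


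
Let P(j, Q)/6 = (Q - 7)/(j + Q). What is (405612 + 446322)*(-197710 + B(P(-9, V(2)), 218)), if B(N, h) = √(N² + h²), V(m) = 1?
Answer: -168435871140 + 425967*√190177 ≈ -1.6825e+11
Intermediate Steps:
P(j, Q) = 6*(-7 + Q)/(Q + j) (P(j, Q) = 6*((Q - 7)/(j + Q)) = 6*((-7 + Q)/(Q + j)) = 6*(-7 + Q)/(Q + j))
(405612 + 446322)*(-197710 + B(P(-9, V(2)), 218)) = (405612 + 446322)*(-197710 + √((6*(-7 + 1)/(1 - 9))² + 218²)) = 851934*(-197710 + √((6*(-6)/(-8))² + 47524)) = 851934*(-197710 + √((6*(-⅛)*(-6))² + 47524)) = 851934*(-197710 + √((9/2)² + 47524)) = 851934*(-197710 + √(81/4 + 47524)) = 851934*(-197710 + √(190177/4)) = 851934*(-197710 + √190177/2) = -168435871140 + 425967*√190177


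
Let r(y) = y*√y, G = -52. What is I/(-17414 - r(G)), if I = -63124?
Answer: 274810334/75847001 + 1641224*I*√13/75847001 ≈ 3.6232 + 0.078019*I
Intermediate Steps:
r(y) = y^(3/2)
I/(-17414 - r(G)) = -63124/(-17414 - (-52)^(3/2)) = -63124/(-17414 - (-104)*I*√13) = -63124/(-17414 + 104*I*√13)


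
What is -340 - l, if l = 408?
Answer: -748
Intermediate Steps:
-340 - l = -340 - 1*408 = -340 - 408 = -748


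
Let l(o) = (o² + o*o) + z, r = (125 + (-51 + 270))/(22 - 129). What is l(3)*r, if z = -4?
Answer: -4816/107 ≈ -45.009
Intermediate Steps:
r = -344/107 (r = (125 + 219)/(-107) = 344*(-1/107) = -344/107 ≈ -3.2150)
l(o) = -4 + 2*o² (l(o) = (o² + o*o) - 4 = (o² + o²) - 4 = 2*o² - 4 = -4 + 2*o²)
l(3)*r = (-4 + 2*3²)*(-344/107) = (-4 + 2*9)*(-344/107) = (-4 + 18)*(-344/107) = 14*(-344/107) = -4816/107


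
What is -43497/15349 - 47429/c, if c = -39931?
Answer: -1008890986/612900919 ≈ -1.6461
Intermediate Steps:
-43497/15349 - 47429/c = -43497/15349 - 47429/(-39931) = -43497*1/15349 - 47429*(-1/39931) = -43497/15349 + 47429/39931 = -1008890986/612900919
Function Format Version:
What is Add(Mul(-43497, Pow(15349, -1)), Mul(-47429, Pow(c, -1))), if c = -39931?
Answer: Rational(-1008890986, 612900919) ≈ -1.6461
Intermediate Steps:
Add(Mul(-43497, Pow(15349, -1)), Mul(-47429, Pow(c, -1))) = Add(Mul(-43497, Pow(15349, -1)), Mul(-47429, Pow(-39931, -1))) = Add(Mul(-43497, Rational(1, 15349)), Mul(-47429, Rational(-1, 39931))) = Add(Rational(-43497, 15349), Rational(47429, 39931)) = Rational(-1008890986, 612900919)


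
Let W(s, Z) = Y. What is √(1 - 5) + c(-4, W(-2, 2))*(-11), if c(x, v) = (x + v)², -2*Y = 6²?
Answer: -5324 + 2*I ≈ -5324.0 + 2.0*I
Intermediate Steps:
Y = -18 (Y = -½*6² = -½*36 = -18)
W(s, Z) = -18
c(x, v) = (v + x)²
√(1 - 5) + c(-4, W(-2, 2))*(-11) = √(1 - 5) + (-18 - 4)²*(-11) = √(-4) + (-22)²*(-11) = 2*I + 484*(-11) = 2*I - 5324 = -5324 + 2*I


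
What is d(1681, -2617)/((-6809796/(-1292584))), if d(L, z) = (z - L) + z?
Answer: -744851530/567483 ≈ -1312.6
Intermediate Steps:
d(L, z) = -L + 2*z
d(1681, -2617)/((-6809796/(-1292584))) = (-1*1681 + 2*(-2617))/((-6809796/(-1292584))) = (-1681 - 5234)/((-6809796*(-1/1292584))) = -6915/1702449/323146 = -6915*323146/1702449 = -744851530/567483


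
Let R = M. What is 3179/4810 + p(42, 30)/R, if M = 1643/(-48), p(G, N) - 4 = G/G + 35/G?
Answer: 3876297/7902830 ≈ 0.49049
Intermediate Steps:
p(G, N) = 5 + 35/G (p(G, N) = 4 + (G/G + 35/G) = 4 + (1 + 35/G) = 5 + 35/G)
M = -1643/48 (M = 1643*(-1/48) = -1643/48 ≈ -34.229)
R = -1643/48 ≈ -34.229
3179/4810 + p(42, 30)/R = 3179/4810 + (5 + 35/42)/(-1643/48) = 3179*(1/4810) + (5 + 35*(1/42))*(-48/1643) = 3179/4810 + (5 + ⅚)*(-48/1643) = 3179/4810 + (35/6)*(-48/1643) = 3179/4810 - 280/1643 = 3876297/7902830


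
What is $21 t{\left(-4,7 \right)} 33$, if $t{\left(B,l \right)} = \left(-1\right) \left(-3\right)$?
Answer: $2079$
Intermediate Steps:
$t{\left(B,l \right)} = 3$
$21 t{\left(-4,7 \right)} 33 = 21 \cdot 3 \cdot 33 = 63 \cdot 33 = 2079$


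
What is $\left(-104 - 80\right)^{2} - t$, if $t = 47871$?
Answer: $-14015$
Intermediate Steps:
$\left(-104 - 80\right)^{2} - t = \left(-104 - 80\right)^{2} - 47871 = \left(-184\right)^{2} - 47871 = 33856 - 47871 = -14015$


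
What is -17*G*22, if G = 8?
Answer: -2992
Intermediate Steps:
-17*G*22 = -17*8*22 = -136*22 = -2992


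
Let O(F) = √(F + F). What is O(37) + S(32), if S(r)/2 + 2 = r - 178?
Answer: -296 + √74 ≈ -287.40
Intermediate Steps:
O(F) = √2*√F (O(F) = √(2*F) = √2*√F)
S(r) = -360 + 2*r (S(r) = -4 + 2*(r - 178) = -4 + 2*(-178 + r) = -4 + (-356 + 2*r) = -360 + 2*r)
O(37) + S(32) = √2*√37 + (-360 + 2*32) = √74 + (-360 + 64) = √74 - 296 = -296 + √74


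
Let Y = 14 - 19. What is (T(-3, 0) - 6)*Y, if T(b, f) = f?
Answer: 30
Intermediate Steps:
Y = -5
(T(-3, 0) - 6)*Y = (0 - 6)*(-5) = -6*(-5) = 30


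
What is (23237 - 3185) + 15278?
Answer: 35330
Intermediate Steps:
(23237 - 3185) + 15278 = 20052 + 15278 = 35330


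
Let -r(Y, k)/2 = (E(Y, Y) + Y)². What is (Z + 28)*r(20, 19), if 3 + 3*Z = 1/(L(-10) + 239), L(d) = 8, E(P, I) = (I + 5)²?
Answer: -5549218800/247 ≈ -2.2466e+7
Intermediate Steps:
E(P, I) = (5 + I)²
r(Y, k) = -2*(Y + (5 + Y)²)² (r(Y, k) = -2*((5 + Y)² + Y)² = -2*(Y + (5 + Y)²)²)
Z = -740/741 (Z = -1 + 1/(3*(8 + 239)) = -1 + (⅓)/247 = -1 + (⅓)*(1/247) = -1 + 1/741 = -740/741 ≈ -0.99865)
(Z + 28)*r(20, 19) = (-740/741 + 28)*(-2*(20 + (5 + 20)²)²) = 20008*(-2*(20 + 25²)²)/741 = 20008*(-2*(20 + 625)²)/741 = 20008*(-2*645²)/741 = 20008*(-2*416025)/741 = (20008/741)*(-832050) = -5549218800/247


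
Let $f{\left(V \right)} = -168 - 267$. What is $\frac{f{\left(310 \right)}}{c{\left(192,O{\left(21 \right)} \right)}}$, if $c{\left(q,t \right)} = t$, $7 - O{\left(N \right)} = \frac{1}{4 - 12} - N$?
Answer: $- \frac{232}{15} \approx -15.467$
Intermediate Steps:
$O{\left(N \right)} = \frac{57}{8} + N$ ($O{\left(N \right)} = 7 - \left(\frac{1}{4 - 12} - N\right) = 7 - \left(\frac{1}{-8} - N\right) = 7 - \left(- \frac{1}{8} - N\right) = 7 + \left(\frac{1}{8} + N\right) = \frac{57}{8} + N$)
$f{\left(V \right)} = -435$ ($f{\left(V \right)} = -168 - 267 = -435$)
$\frac{f{\left(310 \right)}}{c{\left(192,O{\left(21 \right)} \right)}} = - \frac{435}{\frac{57}{8} + 21} = - \frac{435}{\frac{225}{8}} = \left(-435\right) \frac{8}{225} = - \frac{232}{15}$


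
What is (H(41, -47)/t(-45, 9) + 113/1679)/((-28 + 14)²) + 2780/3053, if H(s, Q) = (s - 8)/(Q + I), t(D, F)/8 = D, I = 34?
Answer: 1427766059897/1567321785120 ≈ 0.91096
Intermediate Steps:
t(D, F) = 8*D
H(s, Q) = (-8 + s)/(34 + Q) (H(s, Q) = (s - 8)/(Q + 34) = (-8 + s)/(34 + Q))
(H(41, -47)/t(-45, 9) + 113/1679)/((-28 + 14)²) + 2780/3053 = (((-8 + 41)/(34 - 47))/((8*(-45))) + 113/1679)/((-28 + 14)²) + 2780/3053 = ((33/(-13))/(-360) + 113*(1/1679))/((-14)²) + 2780*(1/3053) = (-1/13*33*(-1/360) + 113/1679)/196 + 2780/3053 = (-33/13*(-1/360) + 113/1679)*(1/196) + 2780/3053 = (11/1560 + 113/1679)*(1/196) + 2780/3053 = (194749/2619240)*(1/196) + 2780/3053 = 194749/513371040 + 2780/3053 = 1427766059897/1567321785120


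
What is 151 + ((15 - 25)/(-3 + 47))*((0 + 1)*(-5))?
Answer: 3347/22 ≈ 152.14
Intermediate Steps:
151 + ((15 - 25)/(-3 + 47))*((0 + 1)*(-5)) = 151 + (-10/44)*(1*(-5)) = 151 - 10*1/44*(-5) = 151 - 5/22*(-5) = 151 + 25/22 = 3347/22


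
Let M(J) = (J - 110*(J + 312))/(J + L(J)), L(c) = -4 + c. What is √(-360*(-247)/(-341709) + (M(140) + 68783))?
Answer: 2*√1059381219958617138/7859307 ≈ 261.92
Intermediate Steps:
M(J) = (-34320 - 109*J)/(-4 + 2*J) (M(J) = (J - 110*(J + 312))/(J + (-4 + J)) = (J - 110*(312 + J))/(-4 + 2*J) = (J + (-34320 - 110*J))/(-4 + 2*J) = (-34320 - 109*J)/(-4 + 2*J))
√(-360*(-247)/(-341709) + (M(140) + 68783)) = √(-360*(-247)/(-341709) + ((-34320 - 109*140)/(2*(-2 + 140)) + 68783)) = √(88920*(-1/341709) + ((½)*(-34320 - 15260)/138 + 68783)) = √(-29640/113903 + ((½)*(1/138)*(-49580) + 68783)) = √(-29640/113903 + (-12395/69 + 68783)) = √(-29640/113903 + 4733632/69) = √(539172840536/7859307) = 2*√1059381219958617138/7859307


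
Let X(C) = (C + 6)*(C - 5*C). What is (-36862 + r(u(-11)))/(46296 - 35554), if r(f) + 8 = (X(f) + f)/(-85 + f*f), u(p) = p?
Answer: -442517/128904 ≈ -3.4329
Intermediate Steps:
X(C) = -4*C*(6 + C) (X(C) = (6 + C)*(-4*C) = -4*C*(6 + C))
r(f) = -8 + (f - 4*f*(6 + f))/(-85 + f²) (r(f) = -8 + (-4*f*(6 + f) + f)/(-85 + f*f) = -8 + (f - 4*f*(6 + f))/(-85 + f²))
(-36862 + r(u(-11)))/(46296 - 35554) = (-36862 + (680 - 23*(-11) - 12*(-11)²)/(-85 + (-11)²))/(46296 - 35554) = (-36862 + (680 + 253 - 12*121)/(-85 + 121))/10742 = (-36862 + (680 + 253 - 1452)/36)*(1/10742) = (-36862 + (1/36)*(-519))*(1/10742) = (-36862 - 173/12)*(1/10742) = -442517/12*1/10742 = -442517/128904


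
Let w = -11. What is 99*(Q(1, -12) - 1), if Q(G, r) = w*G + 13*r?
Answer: -16632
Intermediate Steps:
Q(G, r) = -11*G + 13*r
99*(Q(1, -12) - 1) = 99*((-11*1 + 13*(-12)) - 1) = 99*((-11 - 156) - 1) = 99*(-167 - 1) = 99*(-168) = -16632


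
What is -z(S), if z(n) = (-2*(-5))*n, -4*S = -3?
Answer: -15/2 ≈ -7.5000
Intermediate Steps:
S = ¾ (S = -¼*(-3) = ¾ ≈ 0.75000)
z(n) = 10*n
-z(S) = -10*3/4 = -1*15/2 = -15/2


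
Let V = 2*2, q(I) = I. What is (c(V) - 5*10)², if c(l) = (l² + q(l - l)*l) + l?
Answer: 900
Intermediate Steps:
V = 4
c(l) = l + l² (c(l) = (l² + (l - l)*l) + l = (l² + 0*l) + l = (l² + 0) + l = l² + l = l + l²)
(c(V) - 5*10)² = (4*(1 + 4) - 5*10)² = (4*5 - 50)² = (20 - 50)² = (-30)² = 900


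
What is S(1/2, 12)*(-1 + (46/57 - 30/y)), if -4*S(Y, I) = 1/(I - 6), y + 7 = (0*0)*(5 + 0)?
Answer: -1633/9576 ≈ -0.17053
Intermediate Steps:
y = -7 (y = -7 + (0*0)*(5 + 0) = -7 + 0*5 = -7 + 0 = -7)
S(Y, I) = -1/(4*(-6 + I)) (S(Y, I) = -1/(4*(I - 6)) = -1/(4*(-6 + I)))
S(1/2, 12)*(-1 + (46/57 - 30/y)) = (-1/(-24 + 4*12))*(-1 + (46/57 - 30/(-7))) = (-1/(-24 + 48))*(-1 + (46*(1/57) - 30*(-⅐))) = (-1/24)*(-1 + (46/57 + 30/7)) = (-1*1/24)*(-1 + 2032/399) = -1/24*1633/399 = -1633/9576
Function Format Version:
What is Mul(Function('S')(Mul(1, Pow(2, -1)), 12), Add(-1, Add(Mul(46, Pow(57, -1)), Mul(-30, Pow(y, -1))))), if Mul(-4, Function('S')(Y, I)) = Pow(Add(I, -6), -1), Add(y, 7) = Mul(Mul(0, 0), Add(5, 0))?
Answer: Rational(-1633, 9576) ≈ -0.17053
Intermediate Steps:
y = -7 (y = Add(-7, Mul(Mul(0, 0), Add(5, 0))) = Add(-7, Mul(0, 5)) = Add(-7, 0) = -7)
Function('S')(Y, I) = Mul(Rational(-1, 4), Pow(Add(-6, I), -1)) (Function('S')(Y, I) = Mul(Rational(-1, 4), Pow(Add(I, -6), -1)) = Mul(Rational(-1, 4), Pow(Add(-6, I), -1)))
Mul(Function('S')(Mul(1, Pow(2, -1)), 12), Add(-1, Add(Mul(46, Pow(57, -1)), Mul(-30, Pow(y, -1))))) = Mul(Mul(-1, Pow(Add(-24, Mul(4, 12)), -1)), Add(-1, Add(Mul(46, Pow(57, -1)), Mul(-30, Pow(-7, -1))))) = Mul(Mul(-1, Pow(Add(-24, 48), -1)), Add(-1, Add(Mul(46, Rational(1, 57)), Mul(-30, Rational(-1, 7))))) = Mul(Mul(-1, Pow(24, -1)), Add(-1, Add(Rational(46, 57), Rational(30, 7)))) = Mul(Mul(-1, Rational(1, 24)), Add(-1, Rational(2032, 399))) = Mul(Rational(-1, 24), Rational(1633, 399)) = Rational(-1633, 9576)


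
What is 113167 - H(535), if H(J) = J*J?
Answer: -173058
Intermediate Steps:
H(J) = J**2
113167 - H(535) = 113167 - 1*535**2 = 113167 - 1*286225 = 113167 - 286225 = -173058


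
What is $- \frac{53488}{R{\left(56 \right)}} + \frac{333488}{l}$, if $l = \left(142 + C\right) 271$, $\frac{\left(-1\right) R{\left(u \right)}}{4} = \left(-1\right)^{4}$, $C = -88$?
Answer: $\frac{98009668}{7317} \approx 13395.0$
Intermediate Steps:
$R{\left(u \right)} = -4$ ($R{\left(u \right)} = - 4 \left(-1\right)^{4} = \left(-4\right) 1 = -4$)
$l = 14634$ ($l = \left(142 - 88\right) 271 = 54 \cdot 271 = 14634$)
$- \frac{53488}{R{\left(56 \right)}} + \frac{333488}{l} = - \frac{53488}{-4} + \frac{333488}{14634} = \left(-53488\right) \left(- \frac{1}{4}\right) + 333488 \cdot \frac{1}{14634} = 13372 + \frac{166744}{7317} = \frac{98009668}{7317}$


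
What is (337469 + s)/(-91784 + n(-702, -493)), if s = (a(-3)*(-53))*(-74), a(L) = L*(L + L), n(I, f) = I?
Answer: -3115/706 ≈ -4.4122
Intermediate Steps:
a(L) = 2*L² (a(L) = L*(2*L) = 2*L²)
s = 70596 (s = ((2*(-3)²)*(-53))*(-74) = ((2*9)*(-53))*(-74) = (18*(-53))*(-74) = -954*(-74) = 70596)
(337469 + s)/(-91784 + n(-702, -493)) = (337469 + 70596)/(-91784 - 702) = 408065/(-92486) = 408065*(-1/92486) = -3115/706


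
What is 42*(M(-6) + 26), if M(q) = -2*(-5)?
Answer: 1512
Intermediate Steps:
M(q) = 10
42*(M(-6) + 26) = 42*(10 + 26) = 42*36 = 1512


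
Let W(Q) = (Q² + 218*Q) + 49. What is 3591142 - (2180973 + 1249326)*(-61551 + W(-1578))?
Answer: -7150722237680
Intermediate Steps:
W(Q) = 49 + Q² + 218*Q
3591142 - (2180973 + 1249326)*(-61551 + W(-1578)) = 3591142 - (2180973 + 1249326)*(-61551 + (49 + (-1578)² + 218*(-1578))) = 3591142 - 3430299*(-61551 + (49 + 2490084 - 344004)) = 3591142 - 3430299*(-61551 + 2146129) = 3591142 - 3430299*2084578 = 3591142 - 1*7150725828822 = 3591142 - 7150725828822 = -7150722237680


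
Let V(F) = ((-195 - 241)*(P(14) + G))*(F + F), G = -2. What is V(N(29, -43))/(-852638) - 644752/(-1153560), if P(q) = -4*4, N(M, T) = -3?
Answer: 37753680566/61473068205 ≈ 0.61415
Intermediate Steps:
P(q) = -16
V(F) = 15696*F (V(F) = ((-195 - 241)*(-16 - 2))*(F + F) = (-436*(-18))*(2*F) = 7848*(2*F) = 15696*F)
V(N(29, -43))/(-852638) - 644752/(-1153560) = (15696*(-3))/(-852638) - 644752/(-1153560) = -47088*(-1/852638) - 644752*(-1/1153560) = 23544/426319 + 80594/144195 = 37753680566/61473068205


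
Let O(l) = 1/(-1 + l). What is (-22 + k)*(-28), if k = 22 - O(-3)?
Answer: -7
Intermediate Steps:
k = 89/4 (k = 22 - 1/(-1 - 3) = 22 - 1/(-4) = 22 - 1*(-¼) = 22 + ¼ = 89/4 ≈ 22.250)
(-22 + k)*(-28) = (-22 + 89/4)*(-28) = (¼)*(-28) = -7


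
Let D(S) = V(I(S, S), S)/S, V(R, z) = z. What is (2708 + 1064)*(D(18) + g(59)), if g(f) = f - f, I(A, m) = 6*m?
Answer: 3772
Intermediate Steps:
D(S) = 1 (D(S) = S/S = 1)
g(f) = 0
(2708 + 1064)*(D(18) + g(59)) = (2708 + 1064)*(1 + 0) = 3772*1 = 3772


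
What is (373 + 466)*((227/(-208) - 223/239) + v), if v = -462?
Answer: -19353700459/49712 ≈ -3.8932e+5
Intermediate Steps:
(373 + 466)*((227/(-208) - 223/239) + v) = (373 + 466)*((227/(-208) - 223/239) - 462) = 839*((227*(-1/208) - 223*1/239) - 462) = 839*((-227/208 - 223/239) - 462) = 839*(-100637/49712 - 462) = 839*(-23067581/49712) = -19353700459/49712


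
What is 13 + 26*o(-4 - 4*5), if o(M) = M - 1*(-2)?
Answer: -559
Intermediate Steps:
o(M) = 2 + M (o(M) = M + 2 = 2 + M)
13 + 26*o(-4 - 4*5) = 13 + 26*(2 + (-4 - 4*5)) = 13 + 26*(2 + (-4 - 20)) = 13 + 26*(2 - 24) = 13 + 26*(-22) = 13 - 572 = -559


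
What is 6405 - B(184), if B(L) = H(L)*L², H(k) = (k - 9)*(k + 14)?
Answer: -1173103995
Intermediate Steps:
H(k) = (-9 + k)*(14 + k)
B(L) = L²*(-126 + L² + 5*L) (B(L) = (-126 + L² + 5*L)*L² = L²*(-126 + L² + 5*L))
6405 - B(184) = 6405 - 184²*(-126 + 184² + 5*184) = 6405 - 33856*(-126 + 33856 + 920) = 6405 - 33856*34650 = 6405 - 1*1173110400 = 6405 - 1173110400 = -1173103995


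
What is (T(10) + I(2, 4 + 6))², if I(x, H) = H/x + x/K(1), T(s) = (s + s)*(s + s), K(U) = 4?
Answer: 657721/4 ≈ 1.6443e+5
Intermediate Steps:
T(s) = 4*s² (T(s) = (2*s)*(2*s) = 4*s²)
I(x, H) = x/4 + H/x (I(x, H) = H/x + x/4 = x/4 + H/x)
(T(10) + I(2, 4 + 6))² = (4*10² + ((¼)*2 + (4 + 6)/2))² = (4*100 + (½ + 10*(½)))² = (400 + (½ + 5))² = (400 + 11/2)² = (811/2)² = 657721/4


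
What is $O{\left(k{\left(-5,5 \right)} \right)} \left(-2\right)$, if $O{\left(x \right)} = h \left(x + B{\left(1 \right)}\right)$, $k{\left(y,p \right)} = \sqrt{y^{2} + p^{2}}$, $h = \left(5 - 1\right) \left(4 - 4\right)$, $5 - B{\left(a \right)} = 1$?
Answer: $0$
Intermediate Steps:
$B{\left(a \right)} = 4$ ($B{\left(a \right)} = 5 - 1 = 4$)
$h = 0$ ($h = 4 \cdot 0 = 0$)
$k{\left(y,p \right)} = \sqrt{p^{2} + y^{2}}$
$O{\left(x \right)} = 0$ ($O{\left(x \right)} = 0 \left(x + 4\right) = 0 \left(4 + x\right) = 0$)
$O{\left(k{\left(-5,5 \right)} \right)} \left(-2\right) = 0 \left(-2\right) = 0$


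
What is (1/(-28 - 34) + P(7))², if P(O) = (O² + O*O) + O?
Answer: 42367081/3844 ≈ 11022.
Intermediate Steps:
P(O) = O + 2*O² (P(O) = (O² + O²) + O = 2*O² + O = O + 2*O²)
(1/(-28 - 34) + P(7))² = (1/(-28 - 34) + 7*(1 + 2*7))² = (1/(-62) + 7*(1 + 14))² = (-1/62 + 7*15)² = (-1/62 + 105)² = (6509/62)² = 42367081/3844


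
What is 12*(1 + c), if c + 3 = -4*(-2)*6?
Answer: 552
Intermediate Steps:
c = 45 (c = -3 - 4*(-2)*6 = -3 + 8*6 = -3 + 48 = 45)
12*(1 + c) = 12*(1 + 45) = 12*46 = 552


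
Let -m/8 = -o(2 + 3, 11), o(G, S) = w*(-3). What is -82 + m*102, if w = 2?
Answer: -4978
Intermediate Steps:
o(G, S) = -6 (o(G, S) = 2*(-3) = -6)
m = -48 (m = -(-8)*(-6) = -8*6 = -48)
-82 + m*102 = -82 - 48*102 = -82 - 4896 = -4978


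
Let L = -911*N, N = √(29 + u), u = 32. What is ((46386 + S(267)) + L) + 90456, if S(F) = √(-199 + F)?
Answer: 136842 - 911*√61 + 2*√17 ≈ 1.2974e+5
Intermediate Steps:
N = √61 (N = √(29 + 32) = √61 ≈ 7.8102)
L = -911*√61 ≈ -7115.1
((46386 + S(267)) + L) + 90456 = ((46386 + √(-199 + 267)) - 911*√61) + 90456 = ((46386 + √68) - 911*√61) + 90456 = ((46386 + 2*√17) - 911*√61) + 90456 = (46386 - 911*√61 + 2*√17) + 90456 = 136842 - 911*√61 + 2*√17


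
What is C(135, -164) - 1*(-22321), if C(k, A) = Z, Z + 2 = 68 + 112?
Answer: 22499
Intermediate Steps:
Z = 178 (Z = -2 + (68 + 112) = -2 + 180 = 178)
C(k, A) = 178
C(135, -164) - 1*(-22321) = 178 - 1*(-22321) = 178 + 22321 = 22499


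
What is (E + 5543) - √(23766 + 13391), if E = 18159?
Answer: 23702 - √37157 ≈ 23509.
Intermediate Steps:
(E + 5543) - √(23766 + 13391) = (18159 + 5543) - √(23766 + 13391) = 23702 - √37157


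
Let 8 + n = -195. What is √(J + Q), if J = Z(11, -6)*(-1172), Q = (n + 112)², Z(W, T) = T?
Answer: √15313 ≈ 123.75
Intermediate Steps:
n = -203 (n = -8 - 195 = -203)
Q = 8281 (Q = (-203 + 112)² = (-91)² = 8281)
J = 7032 (J = -6*(-1172) = 7032)
√(J + Q) = √(7032 + 8281) = √15313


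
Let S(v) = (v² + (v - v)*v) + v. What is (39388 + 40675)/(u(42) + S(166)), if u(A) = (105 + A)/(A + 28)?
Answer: 13570/4699 ≈ 2.8878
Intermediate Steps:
u(A) = (105 + A)/(28 + A)
S(v) = v + v² (S(v) = (v² + 0*v) + v = (v² + 0) + v = v² + v = v + v²)
(39388 + 40675)/(u(42) + S(166)) = (39388 + 40675)/((105 + 42)/(28 + 42) + 166*(1 + 166)) = 80063/(147/70 + 166*167) = 80063/((1/70)*147 + 27722) = 80063/(21/10 + 27722) = 80063/(277241/10) = 80063*(10/277241) = 13570/4699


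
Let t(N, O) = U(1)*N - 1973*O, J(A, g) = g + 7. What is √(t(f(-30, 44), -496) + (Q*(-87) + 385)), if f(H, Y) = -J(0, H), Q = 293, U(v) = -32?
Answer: √952766 ≈ 976.10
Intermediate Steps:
J(A, g) = 7 + g
f(H, Y) = -7 - H (f(H, Y) = -(7 + H) = -7 - H)
t(N, O) = -1973*O - 32*N (t(N, O) = -32*N - 1973*O = -1973*O - 32*N)
√(t(f(-30, 44), -496) + (Q*(-87) + 385)) = √((-1973*(-496) - 32*(-7 - 1*(-30))) + (293*(-87) + 385)) = √((978608 - 32*(-7 + 30)) + (-25491 + 385)) = √((978608 - 32*23) - 25106) = √((978608 - 736) - 25106) = √(977872 - 25106) = √952766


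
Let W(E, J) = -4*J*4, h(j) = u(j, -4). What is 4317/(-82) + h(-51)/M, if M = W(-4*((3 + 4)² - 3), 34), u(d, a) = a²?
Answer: -36715/697 ≈ -52.676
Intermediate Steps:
h(j) = 16 (h(j) = (-4)² = 16)
W(E, J) = -16*J
M = -544 (M = -16*34 = -544)
4317/(-82) + h(-51)/M = 4317/(-82) + 16/(-544) = 4317*(-1/82) + 16*(-1/544) = -4317/82 - 1/34 = -36715/697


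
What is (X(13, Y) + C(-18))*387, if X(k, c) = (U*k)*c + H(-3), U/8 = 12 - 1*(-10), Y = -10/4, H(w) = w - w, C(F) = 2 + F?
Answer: -2219832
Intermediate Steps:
H(w) = 0
Y = -5/2 (Y = -10*¼ = -5/2 ≈ -2.5000)
U = 176 (U = 8*(12 - 1*(-10)) = 8*(12 + 10) = 8*22 = 176)
X(k, c) = 176*c*k (X(k, c) = (176*k)*c + 0 = 176*c*k + 0 = 176*c*k)
(X(13, Y) + C(-18))*387 = (176*(-5/2)*13 + (2 - 18))*387 = (-5720 - 16)*387 = -5736*387 = -2219832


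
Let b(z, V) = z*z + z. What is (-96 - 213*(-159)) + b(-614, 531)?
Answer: 410153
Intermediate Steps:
b(z, V) = z + z**2 (b(z, V) = z**2 + z = z + z**2)
(-96 - 213*(-159)) + b(-614, 531) = (-96 - 213*(-159)) - 614*(1 - 614) = (-96 + 33867) - 614*(-613) = 33771 + 376382 = 410153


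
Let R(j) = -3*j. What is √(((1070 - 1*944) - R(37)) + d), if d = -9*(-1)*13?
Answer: √354 ≈ 18.815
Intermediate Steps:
d = 117 (d = 9*13 = 117)
√(((1070 - 1*944) - R(37)) + d) = √(((1070 - 1*944) - (-3)*37) + 117) = √(((1070 - 944) - 1*(-111)) + 117) = √((126 + 111) + 117) = √(237 + 117) = √354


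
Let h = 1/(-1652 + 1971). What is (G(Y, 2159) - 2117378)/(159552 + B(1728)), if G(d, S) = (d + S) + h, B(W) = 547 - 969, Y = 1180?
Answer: -67437844/5076247 ≈ -13.285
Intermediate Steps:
h = 1/319 ≈ 0.0031348
B(W) = -422
G(d, S) = 1/319 + S + d (G(d, S) = (d + S) + 1/319 = (S + d) + 1/319 = 1/319 + S + d)
(G(Y, 2159) - 2117378)/(159552 + B(1728)) = ((1/319 + 2159 + 1180) - 2117378)/(159552 - 422) = (1065142/319 - 2117378)/159130 = -674378440/319*1/159130 = -67437844/5076247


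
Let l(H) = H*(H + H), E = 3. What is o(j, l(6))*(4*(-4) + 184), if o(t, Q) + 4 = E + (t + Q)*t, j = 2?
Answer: 24696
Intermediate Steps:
l(H) = 2*H² (l(H) = H*(2*H) = 2*H²)
o(t, Q) = -1 + t*(Q + t) (o(t, Q) = -4 + (3 + (t + Q)*t) = -4 + (3 + (Q + t)*t) = -4 + (3 + t*(Q + t)) = -1 + t*(Q + t))
o(j, l(6))*(4*(-4) + 184) = (-1 + 2² + (2*6²)*2)*(4*(-4) + 184) = (-1 + 4 + (2*36)*2)*(-16 + 184) = (-1 + 4 + 72*2)*168 = (-1 + 4 + 144)*168 = 147*168 = 24696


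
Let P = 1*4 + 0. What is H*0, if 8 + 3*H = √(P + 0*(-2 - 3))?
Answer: 0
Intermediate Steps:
P = 4 (P = 4 + 0 = 4)
H = -2 (H = -8/3 + √(4 + 0*(-2 - 3))/3 = -8/3 + √(4 + 0*(-5))/3 = -8/3 + √(4 + 0)/3 = -8/3 + √4/3 = -8/3 + (⅓)*2 = -8/3 + ⅔ = -2)
H*0 = -2*0 = 0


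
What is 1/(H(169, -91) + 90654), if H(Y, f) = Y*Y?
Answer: 1/119215 ≈ 8.3882e-6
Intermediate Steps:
H(Y, f) = Y**2
1/(H(169, -91) + 90654) = 1/(169**2 + 90654) = 1/(28561 + 90654) = 1/119215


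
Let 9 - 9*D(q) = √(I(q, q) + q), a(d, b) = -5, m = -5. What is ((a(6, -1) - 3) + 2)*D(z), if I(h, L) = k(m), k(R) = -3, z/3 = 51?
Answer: -6 + 10*√6/3 ≈ 2.1650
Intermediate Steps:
z = 153 (z = 3*51 = 153)
I(h, L) = -3
D(q) = 1 - √(-3 + q)/9
((a(6, -1) - 3) + 2)*D(z) = ((-5 - 3) + 2)*(1 - √(-3 + 153)/9) = (-8 + 2)*(1 - 5*√6/9) = -6*(1 - 5*√6/9) = -6 + 10*√6/3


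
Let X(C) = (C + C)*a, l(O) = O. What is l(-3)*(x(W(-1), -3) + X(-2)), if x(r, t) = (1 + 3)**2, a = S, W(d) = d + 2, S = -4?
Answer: -96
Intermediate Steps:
W(d) = 2 + d
a = -4
x(r, t) = 16 (x(r, t) = 4**2 = 16)
X(C) = -8*C (X(C) = (C + C)*(-4) = (2*C)*(-4) = -8*C)
l(-3)*(x(W(-1), -3) + X(-2)) = -3*(16 - 8*(-2)) = -3*(16 + 16) = -3*32 = -96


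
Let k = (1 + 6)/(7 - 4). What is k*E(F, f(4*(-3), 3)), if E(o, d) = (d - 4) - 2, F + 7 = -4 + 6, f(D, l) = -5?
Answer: -77/3 ≈ -25.667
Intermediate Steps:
F = -5 (F = -7 + (-4 + 6) = -7 + 2 = -5)
k = 7/3 ≈ 2.3333
E(o, d) = -6 + d (E(o, d) = (-4 + d) - 2 = -6 + d)
k*E(F, f(4*(-3), 3)) = 7*(-6 - 5)/3 = (7/3)*(-11) = -77/3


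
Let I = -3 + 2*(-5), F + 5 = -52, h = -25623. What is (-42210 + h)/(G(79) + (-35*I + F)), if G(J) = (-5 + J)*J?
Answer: -67833/6244 ≈ -10.864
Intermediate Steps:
F = -57 (F = -5 - 52 = -57)
I = -13 (I = -3 - 10 = -13)
G(J) = J*(-5 + J)
(-42210 + h)/(G(79) + (-35*I + F)) = (-42210 - 25623)/(79*(-5 + 79) + (-35*(-13) - 57)) = -67833/(79*74 + (455 - 57)) = -67833/(5846 + 398) = -67833/6244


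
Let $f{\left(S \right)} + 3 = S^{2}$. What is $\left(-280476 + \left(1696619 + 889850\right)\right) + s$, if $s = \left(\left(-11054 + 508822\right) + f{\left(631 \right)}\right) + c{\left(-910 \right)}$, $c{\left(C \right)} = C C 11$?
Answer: $12311019$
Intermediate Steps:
$c{\left(C \right)} = 11 C^{2}$ ($c{\left(C \right)} = C^{2} \cdot 11 = 11 C^{2}$)
$f{\left(S \right)} = -3 + S^{2}$
$s = 10005026$ ($s = \left(\left(-11054 + 508822\right) - \left(3 - 631^{2}\right)\right) + 11 \left(-910\right)^{2} = \left(497768 + \left(-3 + 398161\right)\right) + 11 \cdot 828100 = \left(497768 + 398158\right) + 9109100 = 895926 + 9109100 = 10005026$)
$\left(-280476 + \left(1696619 + 889850\right)\right) + s = \left(-280476 + \left(1696619 + 889850\right)\right) + 10005026 = \left(-280476 + 2586469\right) + 10005026 = 2305993 + 10005026 = 12311019$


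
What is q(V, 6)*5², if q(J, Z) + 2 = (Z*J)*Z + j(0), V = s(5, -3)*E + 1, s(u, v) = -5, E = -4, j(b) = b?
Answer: 18850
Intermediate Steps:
V = 21 (V = -5*(-4) + 1 = 20 + 1 = 21)
q(J, Z) = -2 + J*Z² (q(J, Z) = -2 + ((Z*J)*Z + 0) = -2 + ((J*Z)*Z + 0) = -2 + (J*Z² + 0) = -2 + J*Z²)
q(V, 6)*5² = (-2 + 21*6²)*5² = (-2 + 21*36)*25 = (-2 + 756)*25 = 754*25 = 18850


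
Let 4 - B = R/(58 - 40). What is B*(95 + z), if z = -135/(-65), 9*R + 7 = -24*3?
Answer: 458737/1053 ≈ 435.65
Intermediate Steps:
R = -79/9 (R = -7/9 + (-24*3)/9 = -7/9 + (⅑)*(-72) = -7/9 - 8 = -79/9 ≈ -8.7778)
z = 27/13 (z = -135*(-1/65) = 27/13 ≈ 2.0769)
B = 727/162 (B = 4 - (-79)/(9*(58 - 40)) = 4 - (-79)/(9*18) = 4 - 1*(-79/162) = 4 + 79/162 = 727/162 ≈ 4.4877)
B*(95 + z) = 727*(95 + 27/13)/162 = (727/162)*(1262/13) = 458737/1053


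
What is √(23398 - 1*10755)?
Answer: √12643 ≈ 112.44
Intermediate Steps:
√(23398 - 1*10755) = √(23398 - 10755) = √12643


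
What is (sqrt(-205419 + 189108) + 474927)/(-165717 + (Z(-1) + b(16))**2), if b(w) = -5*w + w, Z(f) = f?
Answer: -474927/161492 - I*sqrt(16311)/161492 ≈ -2.9409 - 0.00079084*I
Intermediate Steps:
b(w) = -4*w
(sqrt(-205419 + 189108) + 474927)/(-165717 + (Z(-1) + b(16))**2) = (sqrt(-205419 + 189108) + 474927)/(-165717 + (-1 - 4*16)**2) = (sqrt(-16311) + 474927)/(-165717 + (-1 - 64)**2) = (I*sqrt(16311) + 474927)/(-165717 + (-65)**2) = (474927 + I*sqrt(16311))/(-165717 + 4225) = (474927 + I*sqrt(16311))/(-161492) = (474927 + I*sqrt(16311))*(-1/161492) = -474927/161492 - I*sqrt(16311)/161492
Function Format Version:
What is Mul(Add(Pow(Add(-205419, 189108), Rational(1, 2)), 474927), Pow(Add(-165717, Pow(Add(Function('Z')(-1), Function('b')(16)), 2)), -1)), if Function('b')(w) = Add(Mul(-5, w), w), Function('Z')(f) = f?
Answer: Add(Rational(-474927, 161492), Mul(Rational(-1, 161492), I, Pow(16311, Rational(1, 2)))) ≈ Add(-2.9409, Mul(-0.00079084, I))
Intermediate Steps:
Function('b')(w) = Mul(-4, w)
Mul(Add(Pow(Add(-205419, 189108), Rational(1, 2)), 474927), Pow(Add(-165717, Pow(Add(Function('Z')(-1), Function('b')(16)), 2)), -1)) = Mul(Add(Pow(Add(-205419, 189108), Rational(1, 2)), 474927), Pow(Add(-165717, Pow(Add(-1, Mul(-4, 16)), 2)), -1)) = Mul(Add(Pow(-16311, Rational(1, 2)), 474927), Pow(Add(-165717, Pow(Add(-1, -64), 2)), -1)) = Mul(Add(Mul(I, Pow(16311, Rational(1, 2))), 474927), Pow(Add(-165717, Pow(-65, 2)), -1)) = Mul(Add(474927, Mul(I, Pow(16311, Rational(1, 2)))), Pow(Add(-165717, 4225), -1)) = Mul(Add(474927, Mul(I, Pow(16311, Rational(1, 2)))), Pow(-161492, -1)) = Mul(Add(474927, Mul(I, Pow(16311, Rational(1, 2)))), Rational(-1, 161492)) = Add(Rational(-474927, 161492), Mul(Rational(-1, 161492), I, Pow(16311, Rational(1, 2))))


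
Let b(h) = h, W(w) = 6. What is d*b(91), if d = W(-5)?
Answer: 546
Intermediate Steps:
d = 6
d*b(91) = 6*91 = 546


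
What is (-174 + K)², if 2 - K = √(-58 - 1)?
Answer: (172 + I*√59)² ≈ 29525.0 + 2642.3*I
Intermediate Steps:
K = 2 - I*√59 (K = 2 - √(-58 - 1) = 2 - √(-59) = 2 - I*√59 ≈ 2.0 - 7.6811*I)
(-174 + K)² = (-174 + (2 - I*√59))² = (-172 - I*√59)²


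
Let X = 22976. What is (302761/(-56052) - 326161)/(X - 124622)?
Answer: 18282279133/5697461592 ≈ 3.2088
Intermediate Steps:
(302761/(-56052) - 326161)/(X - 124622) = (302761/(-56052) - 326161)/(22976 - 124622) = (302761*(-1/56052) - 326161)/(-101646) = (-302761/56052 - 326161)*(-1/101646) = -18282279133/56052*(-1/101646) = 18282279133/5697461592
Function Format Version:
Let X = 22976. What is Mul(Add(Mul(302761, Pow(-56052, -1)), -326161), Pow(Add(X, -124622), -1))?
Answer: Rational(18282279133, 5697461592) ≈ 3.2088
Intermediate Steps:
Mul(Add(Mul(302761, Pow(-56052, -1)), -326161), Pow(Add(X, -124622), -1)) = Mul(Add(Mul(302761, Pow(-56052, -1)), -326161), Pow(Add(22976, -124622), -1)) = Mul(Add(Mul(302761, Rational(-1, 56052)), -326161), Pow(-101646, -1)) = Mul(Add(Rational(-302761, 56052), -326161), Rational(-1, 101646)) = Mul(Rational(-18282279133, 56052), Rational(-1, 101646)) = Rational(18282279133, 5697461592)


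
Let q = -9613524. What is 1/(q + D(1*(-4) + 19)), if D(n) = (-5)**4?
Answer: -1/9612899 ≈ -1.0403e-7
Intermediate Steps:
D(n) = 625
1/(q + D(1*(-4) + 19)) = 1/(-9613524 + 625) = 1/(-9612899) = -1/9612899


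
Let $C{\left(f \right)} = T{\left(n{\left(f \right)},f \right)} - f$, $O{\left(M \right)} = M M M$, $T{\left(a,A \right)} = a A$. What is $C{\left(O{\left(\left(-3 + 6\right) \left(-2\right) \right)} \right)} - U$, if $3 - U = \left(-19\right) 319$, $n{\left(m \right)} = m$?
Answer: $40808$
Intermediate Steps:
$T{\left(a,A \right)} = A a$
$O{\left(M \right)} = M^{3}$ ($O{\left(M \right)} = M^{2} M = M^{3}$)
$U = 6064$ ($U = 3 - \left(-19\right) 319 = 3 - -6061 = 3 + 6061 = 6064$)
$C{\left(f \right)} = f^{2} - f$ ($C{\left(f \right)} = f f - f = f^{2} - f$)
$C{\left(O{\left(\left(-3 + 6\right) \left(-2\right) \right)} \right)} - U = \left(\left(-3 + 6\right) \left(-2\right)\right)^{3} \left(-1 + \left(\left(-3 + 6\right) \left(-2\right)\right)^{3}\right) - 6064 = \left(3 \left(-2\right)\right)^{3} \left(-1 + \left(3 \left(-2\right)\right)^{3}\right) - 6064 = \left(-6\right)^{3} \left(-1 + \left(-6\right)^{3}\right) - 6064 = - 216 \left(-1 - 216\right) - 6064 = \left(-216\right) \left(-217\right) - 6064 = 46872 - 6064 = 40808$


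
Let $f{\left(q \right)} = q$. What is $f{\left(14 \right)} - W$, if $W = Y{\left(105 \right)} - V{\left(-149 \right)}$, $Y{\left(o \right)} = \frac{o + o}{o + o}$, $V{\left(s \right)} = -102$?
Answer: $-89$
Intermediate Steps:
$Y{\left(o \right)} = 1$ ($Y{\left(o \right)} = \frac{2 o}{2 o} = 2 o \frac{1}{2 o} = 1$)
$W = 103$ ($W = 1 - -102 = 1 + 102 = 103$)
$f{\left(14 \right)} - W = 14 - 103 = -89$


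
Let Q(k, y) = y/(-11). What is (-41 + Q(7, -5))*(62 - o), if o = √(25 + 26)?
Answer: -27652/11 + 446*√51/11 ≈ -2224.3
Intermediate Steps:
Q(k, y) = -y/11 (Q(k, y) = y*(-1/11) = -y/11)
o = √51 ≈ 7.1414
(-41 + Q(7, -5))*(62 - o) = (-41 - 1/11*(-5))*(62 - √51) = (-41 + 5/11)*(62 - √51) = -446*(62 - √51)/11 = -27652/11 + 446*√51/11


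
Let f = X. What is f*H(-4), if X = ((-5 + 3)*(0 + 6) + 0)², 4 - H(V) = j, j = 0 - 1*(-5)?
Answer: -144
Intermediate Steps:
j = 5 (j = 0 + 5 = 5)
H(V) = -1 (H(V) = 4 - 1*5 = 4 - 5 = -1)
X = 144 (X = (-2*6 + 0)² = (-12 + 0)² = (-12)² = 144)
f = 144
f*H(-4) = 144*(-1) = -144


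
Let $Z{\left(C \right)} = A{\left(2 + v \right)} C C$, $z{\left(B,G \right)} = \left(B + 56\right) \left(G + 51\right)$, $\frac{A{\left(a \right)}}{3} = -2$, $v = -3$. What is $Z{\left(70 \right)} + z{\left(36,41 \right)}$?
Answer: $-20936$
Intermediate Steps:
$A{\left(a \right)} = -6$ ($A{\left(a \right)} = 3 \left(-2\right) = -6$)
$z{\left(B,G \right)} = \left(51 + G\right) \left(56 + B\right)$ ($z{\left(B,G \right)} = \left(56 + B\right) \left(51 + G\right) = \left(51 + G\right) \left(56 + B\right)$)
$Z{\left(C \right)} = - 6 C^{2}$ ($Z{\left(C \right)} = - 6 C C = - 6 C^{2}$)
$Z{\left(70 \right)} + z{\left(36,41 \right)} = - 6 \cdot 70^{2} + \left(2856 + 51 \cdot 36 + 56 \cdot 41 + 36 \cdot 41\right) = \left(-6\right) 4900 + \left(2856 + 1836 + 2296 + 1476\right) = -29400 + 8464 = -20936$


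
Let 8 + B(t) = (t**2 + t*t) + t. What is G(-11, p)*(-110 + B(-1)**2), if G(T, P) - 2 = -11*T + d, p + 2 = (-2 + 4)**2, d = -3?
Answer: -7320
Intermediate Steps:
p = 2 (p = -2 + (-2 + 4)**2 = -2 + 2**2 = -2 + 4 = 2)
G(T, P) = -1 - 11*T (G(T, P) = 2 + (-11*T - 3) = 2 + (-3 - 11*T) = -1 - 11*T)
B(t) = -8 + t + 2*t**2 (B(t) = -8 + ((t**2 + t*t) + t) = -8 + ((t**2 + t**2) + t) = -8 + (2*t**2 + t) = -8 + (t + 2*t**2) = -8 + t + 2*t**2)
G(-11, p)*(-110 + B(-1)**2) = (-1 - 11*(-11))*(-110 + (-8 - 1 + 2*(-1)**2)**2) = (-1 + 121)*(-110 + (-8 - 1 + 2*1)**2) = 120*(-110 + (-8 - 1 + 2)**2) = 120*(-110 + (-7)**2) = 120*(-110 + 49) = 120*(-61) = -7320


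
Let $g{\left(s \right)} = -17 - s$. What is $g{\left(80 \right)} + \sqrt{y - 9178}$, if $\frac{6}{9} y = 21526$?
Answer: $-97 + 11 \sqrt{191} \approx 55.023$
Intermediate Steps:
$y = 32289$ ($y = \frac{3}{2} \cdot 21526 = 32289$)
$g{\left(80 \right)} + \sqrt{y - 9178} = \left(-17 - 80\right) + \sqrt{32289 - 9178} = \left(-17 - 80\right) + \sqrt{23111} = -97 + 11 \sqrt{191}$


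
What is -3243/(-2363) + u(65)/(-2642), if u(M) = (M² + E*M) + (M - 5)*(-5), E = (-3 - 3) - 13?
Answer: 1105768/3121523 ≈ 0.35424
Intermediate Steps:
E = -19 (E = -6 - 13 = -19)
u(M) = 25 + M² - 24*M (u(M) = (M² - 19*M) + (M - 5)*(-5) = (M² - 19*M) + (-5 + M)*(-5) = (M² - 19*M) + (25 - 5*M) = 25 + M² - 24*M)
-3243/(-2363) + u(65)/(-2642) = -3243/(-2363) + (25 + 65² - 24*65)/(-2642) = -3243*(-1/2363) + (25 + 4225 - 1560)*(-1/2642) = 3243/2363 + 2690*(-1/2642) = 3243/2363 - 1345/1321 = 1105768/3121523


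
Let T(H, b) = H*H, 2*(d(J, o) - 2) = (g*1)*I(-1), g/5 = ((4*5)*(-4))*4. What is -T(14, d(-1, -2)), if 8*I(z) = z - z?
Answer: -196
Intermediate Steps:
I(z) = 0 (I(z) = (z - z)/8 = (⅛)*0 = 0)
g = -1600 (g = 5*(((4*5)*(-4))*4) = 5*((20*(-4))*4) = 5*(-80*4) = 5*(-320) = -1600)
d(J, o) = 2 (d(J, o) = 2 + (-1600*1*0)/2 = 2 + (-1600*0)/2 = 2 + (½)*0 = 2 + 0 = 2)
T(H, b) = H²
-T(14, d(-1, -2)) = -1*14² = -1*196 = -196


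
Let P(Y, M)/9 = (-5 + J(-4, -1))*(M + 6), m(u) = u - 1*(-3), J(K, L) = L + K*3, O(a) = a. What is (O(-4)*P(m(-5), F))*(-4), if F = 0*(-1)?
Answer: -15552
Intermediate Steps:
F = 0
J(K, L) = L + 3*K
m(u) = 3 + u (m(u) = u + 3 = 3 + u)
P(Y, M) = -972 - 162*M (P(Y, M) = 9*((-5 + (-1 + 3*(-4)))*(M + 6)) = 9*((-5 + (-1 - 12))*(6 + M)) = 9*((-5 - 13)*(6 + M)) = 9*(-18*(6 + M)) = 9*(-108 - 18*M) = -972 - 162*M)
(O(-4)*P(m(-5), F))*(-4) = -4*(-972 - 162*0)*(-4) = -4*(-972 + 0)*(-4) = -4*(-972)*(-4) = 3888*(-4) = -15552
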